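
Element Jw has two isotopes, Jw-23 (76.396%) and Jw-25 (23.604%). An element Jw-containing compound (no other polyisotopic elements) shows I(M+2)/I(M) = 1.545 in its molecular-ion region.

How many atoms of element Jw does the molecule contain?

For n independent Jw atoms, I(M+2)/I(M) = n · (abundance Jw-25) / (abundance Jw-23) = n · 0.23604/0.76396.
n = 1.545 × 0.76396/0.23604 = 5.00 ≈ 5

5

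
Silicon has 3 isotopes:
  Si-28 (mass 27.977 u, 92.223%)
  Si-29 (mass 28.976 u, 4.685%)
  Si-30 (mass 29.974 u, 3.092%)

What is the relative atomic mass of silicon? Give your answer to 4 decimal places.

Average mass = Σ (abundance × isotope mass) = 0.92223 × 27.977 + 0.04685 × 28.976 + 0.03092 × 29.974
= 25.80123 + 1.35753 + 0.92680 = 28.08556 u

28.0856 u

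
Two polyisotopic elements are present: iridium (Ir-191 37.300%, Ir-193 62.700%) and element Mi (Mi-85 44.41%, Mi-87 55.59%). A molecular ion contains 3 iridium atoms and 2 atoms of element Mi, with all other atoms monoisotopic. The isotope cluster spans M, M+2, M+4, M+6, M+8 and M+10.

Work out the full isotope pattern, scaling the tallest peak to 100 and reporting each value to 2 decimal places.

Iridium pattern (n=3): 0.05189512 : 0.26170165 : 0.43991135 : 0.24649188
Element Mi pattern (n=2): 0.19722481 : 0.49375038 : 0.30902481
Convolve the two distributions (both contribute in 2-u steps):
  M: 0.05189512×0.19722481 = 0.010235
  M+2: 0.05189512×0.49375038 + 0.26170165×0.19722481 = 0.077237
  M+4: 0.05189512×0.30902481 + 0.26170165×0.49375038 + 0.43991135×0.19722481 = 0.232014
  M+6: 0.26170165×0.30902481 + 0.43991135×0.49375038 + 0.24649188×0.19722481 = 0.346693
  M+8: 0.43991135×0.30902481 + 0.24649188×0.49375038 = 0.257649
  M+10: 0.24649188×0.30902481 = 0.076172
Scale to base peak (0.346693) = 100: 2.95 : 22.28 : 66.92 : 100.00 : 74.32 : 21.97

2.95 : 22.28 : 66.92 : 100.00 : 74.32 : 21.97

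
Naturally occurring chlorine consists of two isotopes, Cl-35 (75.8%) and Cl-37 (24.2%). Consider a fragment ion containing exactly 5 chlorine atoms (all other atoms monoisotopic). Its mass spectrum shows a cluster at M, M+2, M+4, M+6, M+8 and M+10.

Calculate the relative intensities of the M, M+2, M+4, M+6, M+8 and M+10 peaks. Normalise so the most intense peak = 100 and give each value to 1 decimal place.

62.6 : 100.0 : 63.9 : 20.4 : 3.3 : 0.2

Each Cl atom is independently Cl-35 (p = 0.758) or Cl-37 (q = 0.242); the cluster is the binomial expansion (p + q)^5.
P(M) = 0.758^5 = 0.250234
P(M+2) = 5 × 0.758^4 × 0.242^1 = 0.399450
P(M+4) = 10 × 0.758^3 × 0.242^2 = 0.255058
P(M+6) = 10 × 0.758^2 × 0.242^3 = 0.081430
P(M+8) = 5 × 0.758^1 × 0.242^4 = 0.012999
P(M+10) = 0.242^5 = 0.000830
The M+2 peak is largest (0.399450); scaling to 100 gives 62.6 : 100.0 : 63.9 : 20.4 : 3.3 : 0.2.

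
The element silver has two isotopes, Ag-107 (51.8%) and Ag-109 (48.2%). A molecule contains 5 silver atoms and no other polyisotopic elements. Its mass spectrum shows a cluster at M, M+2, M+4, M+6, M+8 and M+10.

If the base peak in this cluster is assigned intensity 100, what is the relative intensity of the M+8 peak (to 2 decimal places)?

43.29

Term probabilities: M 0.0373, M+2 0.1735, M+4 0.3229, M+6 0.3005, M+8 0.1398, M+10 0.0260. Base peak = M+4.
P(M+4) = C(5,2) × 0.518^3 × 0.482^2 = 10 × 0.13899183 × 0.232324 = 0.322911 (base)
P(M+8) = C(5,4) × 0.518^1 × 0.482^4 = 5 × 0.5180 × 0.05397444 = 0.139794
Relative intensity = 0.139794 / 0.322911 × 100 = 43.29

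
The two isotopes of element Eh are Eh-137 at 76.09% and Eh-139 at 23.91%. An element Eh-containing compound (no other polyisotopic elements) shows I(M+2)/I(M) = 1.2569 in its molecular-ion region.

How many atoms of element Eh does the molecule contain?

For n independent Eh atoms, I(M+2)/I(M) = n · (abundance Eh-139) / (abundance Eh-137) = n · 0.2391/0.7609.
n = 1.2569 × 0.7609/0.2391 = 4.00 ≈ 4

4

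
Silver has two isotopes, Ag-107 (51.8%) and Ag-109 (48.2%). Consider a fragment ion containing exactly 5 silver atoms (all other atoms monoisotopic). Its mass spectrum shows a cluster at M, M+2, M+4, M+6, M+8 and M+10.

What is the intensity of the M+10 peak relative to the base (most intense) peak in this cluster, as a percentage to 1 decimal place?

Term probabilities: M 0.0373, M+2 0.1735, M+4 0.3229, M+6 0.3005, M+8 0.1398, M+10 0.0260. Base peak = M+4.
P(M+4) = C(5,2) × 0.518^3 × 0.482^2 = 10 × 0.13899183 × 0.232324 = 0.322911 (base)
P(M+10) = C(5,5) × 0.518^0 × 0.482^5 = 1 × 1.0000 × 0.02601568 = 0.026016
Relative intensity = 0.026016 / 0.322911 × 100 = 8.1

8.1%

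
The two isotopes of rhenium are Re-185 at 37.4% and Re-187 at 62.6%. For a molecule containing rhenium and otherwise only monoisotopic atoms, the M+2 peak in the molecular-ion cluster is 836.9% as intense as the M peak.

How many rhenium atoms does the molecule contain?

5

With n Re atoms, P(M+2)/P(M) = C(n,1)·p^(n−1)q / p^n = n·q/p = n · 0.626/0.374.
n = 8.369 × 0.374/0.626 = 5.00 ≈ 5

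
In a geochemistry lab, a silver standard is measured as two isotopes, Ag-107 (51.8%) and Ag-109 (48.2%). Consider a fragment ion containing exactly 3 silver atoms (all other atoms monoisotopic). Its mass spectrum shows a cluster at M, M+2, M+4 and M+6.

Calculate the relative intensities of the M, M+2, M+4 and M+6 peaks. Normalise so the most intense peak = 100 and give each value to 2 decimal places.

The 3 Ag atoms are independent, so intensities follow the terms of (0.518 + 0.482)^3.
P(M) = 0.518^3 = 0.138992
P(M+2) = 3 × 0.518^2 × 0.482^1 = 0.387997
P(M+4) = 3 × 0.518^1 × 0.482^2 = 0.361031
P(M+6) = 0.482^3 = 0.111980
The M+2 peak is largest (0.387997); scaling to 100 gives 35.82 : 100.00 : 93.05 : 28.86.

35.82 : 100.00 : 93.05 : 28.86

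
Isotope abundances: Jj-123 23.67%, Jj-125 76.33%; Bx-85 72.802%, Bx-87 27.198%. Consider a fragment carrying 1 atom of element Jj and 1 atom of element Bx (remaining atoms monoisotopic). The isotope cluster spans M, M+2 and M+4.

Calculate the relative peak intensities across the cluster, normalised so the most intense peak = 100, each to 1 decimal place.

27.8 : 100.0 : 33.5

Element Jj pattern (n=1): 0.2367 : 0.7633
Element Bx pattern (n=1): 0.72802 : 0.27198
Convolve the two distributions (both contribute in 2-u steps):
  M: 0.2367×0.72802 = 0.172322
  M+2: 0.2367×0.27198 + 0.7633×0.72802 = 0.620075
  M+4: 0.7633×0.27198 = 0.207602
Scale to base peak (0.620075) = 100: 27.8 : 100.0 : 33.5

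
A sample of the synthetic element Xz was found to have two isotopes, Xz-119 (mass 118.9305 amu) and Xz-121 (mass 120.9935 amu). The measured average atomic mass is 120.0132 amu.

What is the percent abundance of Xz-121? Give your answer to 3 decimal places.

Writing the weighted mean with unknown fraction x of Xz-119:
118.9305·x + 120.9935·(1 − x) = 120.0132
(118.9305 − 120.9935)·x = 120.0132 − 120.9935
x = -0.9803 / -2.0630 = 0.47518 → 47.518% Xz-119, 52.482% Xz-121.

52.482%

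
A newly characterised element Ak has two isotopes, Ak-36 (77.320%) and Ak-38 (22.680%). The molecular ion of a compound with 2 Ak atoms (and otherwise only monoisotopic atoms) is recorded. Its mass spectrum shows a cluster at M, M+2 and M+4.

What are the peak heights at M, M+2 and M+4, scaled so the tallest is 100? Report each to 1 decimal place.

The 2 Ak atoms are independent, so intensities follow the terms of (0.77320 + 0.22680)^2.
P(M) = 0.77320^2 = 0.597838
P(M+2) = 2 × 0.77320^1 × 0.22680^1 = 0.350724
P(M+4) = 0.22680^2 = 0.051438
The M peak is largest (0.597838); scaling to 100 gives 100.0 : 58.7 : 8.6.

100.0 : 58.7 : 8.6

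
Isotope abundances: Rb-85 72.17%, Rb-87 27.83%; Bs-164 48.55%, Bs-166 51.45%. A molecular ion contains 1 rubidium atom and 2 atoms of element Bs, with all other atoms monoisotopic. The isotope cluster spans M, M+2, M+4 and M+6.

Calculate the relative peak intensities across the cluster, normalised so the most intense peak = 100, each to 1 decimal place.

39.9 : 100.0 : 77.5 : 17.3

Rubidium pattern (n=1): 0.7217 : 0.2783
Element Bs pattern (n=2): 0.23571025 : 0.4995795 : 0.26471025
Convolve the two distributions (both contribute in 2-u steps):
  M: 0.7217×0.23571025 = 0.170112
  M+2: 0.7217×0.4995795 + 0.2783×0.23571025 = 0.426145
  M+4: 0.7217×0.26471025 + 0.2783×0.4995795 = 0.330074
  M+6: 0.2783×0.26471025 = 0.073669
Scale to base peak (0.426145) = 100: 39.9 : 100.0 : 77.5 : 17.3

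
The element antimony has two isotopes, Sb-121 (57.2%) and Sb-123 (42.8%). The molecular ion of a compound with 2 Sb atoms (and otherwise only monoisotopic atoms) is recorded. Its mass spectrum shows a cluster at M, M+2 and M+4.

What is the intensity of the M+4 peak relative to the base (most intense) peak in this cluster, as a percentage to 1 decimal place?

37.4%

Binomial terms of (0.572 + 0.428)^2: M 0.3272, M+2 0.4896, M+4 0.1832 → M+2 is the base peak.
P(M+2) = C(2,1) × 0.572^1 × 0.428^1 = 2 × 0.5720 × 0.4280 = 0.489632 (base)
P(M+4) = C(2,2) × 0.572^0 × 0.428^2 = 1 × 1.0000 × 0.183184 = 0.183184
Relative intensity = 0.183184 / 0.489632 × 100 = 37.4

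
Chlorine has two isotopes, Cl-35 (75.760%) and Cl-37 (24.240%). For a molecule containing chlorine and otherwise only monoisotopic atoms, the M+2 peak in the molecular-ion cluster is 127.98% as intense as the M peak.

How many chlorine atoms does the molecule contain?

The M+2/M ratio from n Cl atoms is n · q/p = n · 0.24240/0.75760.
n = 1.2798 × 0.75760/0.24240 = 4.00 ≈ 4

4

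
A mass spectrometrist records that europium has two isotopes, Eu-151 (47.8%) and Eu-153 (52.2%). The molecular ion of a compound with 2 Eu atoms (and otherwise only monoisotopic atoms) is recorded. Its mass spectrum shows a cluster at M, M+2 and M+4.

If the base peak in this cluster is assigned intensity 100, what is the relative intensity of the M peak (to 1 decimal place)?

Term probabilities: M 0.2285, M+2 0.4990, M+4 0.2725. Base peak = M+2.
P(M+2) = C(2,1) × 0.478^1 × 0.522^1 = 2 × 0.4780 × 0.5220 = 0.499032 (base)
P(M) = C(2,0) × 0.478^2 × 0.522^0 = 1 × 0.228484 × 1.0000 = 0.228484
Relative intensity = 0.228484 / 0.499032 × 100 = 45.8

45.8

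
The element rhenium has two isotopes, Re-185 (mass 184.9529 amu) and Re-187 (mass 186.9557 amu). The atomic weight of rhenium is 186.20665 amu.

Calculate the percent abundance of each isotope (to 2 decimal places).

Let x be the fractional abundance of Re-185; then Re-187 has abundance 1 − x.
184.9529·x + 186.9557·(1 − x) = 186.20665
(184.9529 − 186.9557)·x = 186.20665 − 186.9557
x = -0.74905 / -2.0028 = 0.37400 → 37.40% Re-185, 62.60% Re-187.

Re-185: 37.40%, Re-187: 62.60%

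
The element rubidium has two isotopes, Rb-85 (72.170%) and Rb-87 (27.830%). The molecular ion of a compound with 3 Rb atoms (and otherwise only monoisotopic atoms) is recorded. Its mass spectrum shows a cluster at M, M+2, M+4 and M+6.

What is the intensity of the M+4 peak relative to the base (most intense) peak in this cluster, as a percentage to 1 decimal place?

Term probabilities: M 0.3759, M+2 0.4349, M+4 0.1677, M+6 0.0216. Base peak = M+2.
P(M+2) = C(3,1) × 0.72170^2 × 0.27830^1 = 3 × 0.52085089 × 0.2783 = 0.434858 (base)
P(M+4) = C(3,2) × 0.72170^1 × 0.27830^2 = 3 × 0.7217 × 0.07745089 = 0.167689
Relative intensity = 0.167689 / 0.434858 × 100 = 38.6

38.6%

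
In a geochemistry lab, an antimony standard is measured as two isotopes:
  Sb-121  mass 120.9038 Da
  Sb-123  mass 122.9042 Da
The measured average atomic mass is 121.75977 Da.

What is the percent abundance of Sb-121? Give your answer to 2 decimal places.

Let x be the fractional abundance of Sb-121; then Sb-123 has abundance 1 − x.
120.9038·x + 122.9042·(1 − x) = 121.75977
(120.9038 − 122.9042)·x = 121.75977 − 122.9042
x = -1.14443 / -2.0004 = 0.57210 → 57.21% Sb-121, 42.79% Sb-123.

57.21%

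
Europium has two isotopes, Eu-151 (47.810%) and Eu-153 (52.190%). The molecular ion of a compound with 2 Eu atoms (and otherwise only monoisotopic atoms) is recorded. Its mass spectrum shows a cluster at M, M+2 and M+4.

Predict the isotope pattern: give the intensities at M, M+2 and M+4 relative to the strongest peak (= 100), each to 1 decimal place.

The 2 Eu atoms are independent, so intensities follow the terms of (0.47810 + 0.52190)^2.
P(M) = 0.47810^2 = 0.228580
P(M+2) = 2 × 0.47810^1 × 0.52190^1 = 0.499041
P(M+4) = 0.52190^2 = 0.272380
The M+2 peak is largest (0.499041); scaling to 100 gives 45.8 : 100.0 : 54.6.

45.8 : 100.0 : 54.6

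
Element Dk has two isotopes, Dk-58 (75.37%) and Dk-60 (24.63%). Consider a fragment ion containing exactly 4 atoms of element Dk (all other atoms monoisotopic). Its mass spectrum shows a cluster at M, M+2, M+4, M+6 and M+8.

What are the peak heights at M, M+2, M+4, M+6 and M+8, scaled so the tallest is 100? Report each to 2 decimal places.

Expanding (0.7537 + 0.2463)^4:
P(M) = 0.7537^4 = 0.322696
P(M+2) = 4 × 0.7537^3 × 0.2463^1 = 0.421813
P(M+4) = 6 × 0.7537^2 × 0.2463^2 = 0.206765
P(M+6) = 4 × 0.7537^1 × 0.2463^3 = 0.045046
P(M+8) = 0.2463^4 = 0.003680
The M+2 peak is largest (0.421813); scaling to 100 gives 76.50 : 100.00 : 49.02 : 10.68 : 0.87.

76.50 : 100.00 : 49.02 : 10.68 : 0.87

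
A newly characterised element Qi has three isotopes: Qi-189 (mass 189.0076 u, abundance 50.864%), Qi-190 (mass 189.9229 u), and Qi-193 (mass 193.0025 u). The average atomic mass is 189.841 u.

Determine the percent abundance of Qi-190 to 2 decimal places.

Let x and y be the fractions of Qi-190 and Qi-193. Then x + y = 1 − 0.50864 = 0.49136 and 189.9229x + 193.0025y = 189.841 − 0.50864×189.0076 = 93.704174336.
Substituting: 189.9229x + 193.0025(0.49136 − x) = 93.704174336
(189.9229 − 193.0025)x = -1.129534064  ⇒  x = 0.36678, y = 0.12458
Qi-190: 36.68%, Qi-193: 12.46%.

36.68%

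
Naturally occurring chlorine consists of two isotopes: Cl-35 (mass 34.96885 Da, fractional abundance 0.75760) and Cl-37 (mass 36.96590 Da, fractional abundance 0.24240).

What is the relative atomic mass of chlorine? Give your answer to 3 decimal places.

35.453 Da

Average mass = Σ (abundance × isotope mass) = 0.75760 × 34.96885 + 0.24240 × 36.96590
= 26.492401 + 8.960534 = 35.452935 Da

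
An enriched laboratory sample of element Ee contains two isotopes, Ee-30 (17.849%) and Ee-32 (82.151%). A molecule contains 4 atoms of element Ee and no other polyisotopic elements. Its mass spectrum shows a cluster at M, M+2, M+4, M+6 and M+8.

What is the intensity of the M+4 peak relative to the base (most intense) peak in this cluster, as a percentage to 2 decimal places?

28.32%

Binomial terms of (0.17849 + 0.82151)^4: M 0.0010, M+2 0.0187, M+4 0.1290, M+6 0.3958, M+8 0.4555 → M+8 is the base peak.
P(M+8) = C(4,4) × 0.17849^0 × 0.82151^4 = 1 × 1.0000 × 0.45546123 = 0.455461 (base)
P(M+4) = C(4,2) × 0.17849^2 × 0.82151^2 = 6 × 0.03185868 × 0.67487868 = 0.129004
Relative intensity = 0.129004 / 0.455461 × 100 = 28.32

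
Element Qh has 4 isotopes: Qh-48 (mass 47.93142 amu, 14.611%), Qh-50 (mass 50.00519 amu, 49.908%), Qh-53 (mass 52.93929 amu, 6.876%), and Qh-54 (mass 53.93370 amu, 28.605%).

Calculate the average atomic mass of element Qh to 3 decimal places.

Ar = Σ fᵢ·mᵢ = 0.14611 × 47.93142 + 0.49908 × 50.00519 + 0.06876 × 52.93929 + 0.28605 × 53.93370
= 7.003260 + 24.956590 + 3.640106 + 15.427735 = 51.027691 amu

51.028 amu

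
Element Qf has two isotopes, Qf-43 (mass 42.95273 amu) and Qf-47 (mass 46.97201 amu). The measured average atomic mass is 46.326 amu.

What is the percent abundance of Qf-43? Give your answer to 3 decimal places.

Writing the weighted mean with unknown fraction x of Qf-43:
42.95273·x + 46.97201·(1 − x) = 46.326
(42.95273 − 46.97201)·x = 46.326 − 46.97201
x = -0.64601 / -4.01928 = 0.16073 → 16.073% Qf-43, 83.927% Qf-47.

16.073%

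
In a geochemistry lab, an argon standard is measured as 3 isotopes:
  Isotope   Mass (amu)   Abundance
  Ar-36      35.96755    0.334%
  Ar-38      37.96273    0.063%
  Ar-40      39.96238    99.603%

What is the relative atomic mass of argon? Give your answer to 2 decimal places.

39.95 amu

Average mass = Σ (abundance × isotope mass) = 0.00334 × 35.96755 + 0.00063 × 37.96273 + 0.99603 × 39.96238
= 0.120132 + 0.023917 + 39.803729 = 39.947778 amu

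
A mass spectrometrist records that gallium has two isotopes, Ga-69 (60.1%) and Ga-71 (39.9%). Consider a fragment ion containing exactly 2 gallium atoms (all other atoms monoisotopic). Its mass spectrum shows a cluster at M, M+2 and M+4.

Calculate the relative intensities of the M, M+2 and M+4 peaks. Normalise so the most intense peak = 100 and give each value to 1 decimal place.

Each Ga atom is independently Ga-69 (p = 0.601) or Ga-71 (q = 0.399); the cluster is the binomial expansion (p + q)^2.
P(M) = 0.601^2 = 0.361201
P(M+2) = 2 × 0.601^1 × 0.399^1 = 0.479598
P(M+4) = 0.399^2 = 0.159201
The M+2 peak is largest (0.479598); scaling to 100 gives 75.3 : 100.0 : 33.2.

75.3 : 100.0 : 33.2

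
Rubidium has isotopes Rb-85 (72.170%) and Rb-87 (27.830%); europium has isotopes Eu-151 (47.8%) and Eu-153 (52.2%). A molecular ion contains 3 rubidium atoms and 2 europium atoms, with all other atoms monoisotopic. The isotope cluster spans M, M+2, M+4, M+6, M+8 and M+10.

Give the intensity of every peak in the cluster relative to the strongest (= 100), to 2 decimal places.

24.01 : 80.21 : 100.00 : 57.89 : 15.78 : 1.64

Rubidium pattern (n=3): 0.37589809 : 0.43485841 : 0.16768892 : 0.02155458
Europium pattern (n=2): 0.228484 : 0.499032 : 0.272484
Convolve the two distributions (both contribute in 2-u steps):
  M: 0.37589809×0.228484 = 0.085887
  M+2: 0.37589809×0.499032 + 0.43485841×0.228484 = 0.286943
  M+4: 0.37589809×0.272484 + 0.43485841×0.499032 + 0.16768892×0.228484 = 0.357749
  M+6: 0.43485841×0.272484 + 0.16768892×0.499032 + 0.02155458×0.228484 = 0.207099
  M+8: 0.16768892×0.272484 + 0.02155458×0.499032 = 0.056449
  M+10: 0.02155458×0.272484 = 0.005873
Scale to base peak (0.357749) = 100: 24.01 : 80.21 : 100.00 : 57.89 : 15.78 : 1.64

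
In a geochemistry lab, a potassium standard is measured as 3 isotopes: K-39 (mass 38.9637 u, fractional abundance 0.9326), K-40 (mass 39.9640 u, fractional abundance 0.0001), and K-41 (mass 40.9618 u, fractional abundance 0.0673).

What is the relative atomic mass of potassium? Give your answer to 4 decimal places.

39.0983 u

The abundance-weighted mean is 0.9326 × 38.9637 + 0.0001 × 39.9640 + 0.0673 × 40.9618
= 36.33755 + 0.00400 + 2.75673 = 39.09828 u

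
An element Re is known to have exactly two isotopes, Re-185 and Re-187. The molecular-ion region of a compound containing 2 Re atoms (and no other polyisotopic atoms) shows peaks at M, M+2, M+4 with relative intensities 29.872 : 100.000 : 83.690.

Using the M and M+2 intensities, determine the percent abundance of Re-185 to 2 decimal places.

37.40%

If p is the fraction of Re that is Re-185, then I(M+2)/I(M) = [C(2,1)·p^1·(1−p)] / p^2 = 2·(1−p)/p = 100.000/29.872 = 3.3476
(1−p)/p = 3.3476/2 = 1.6738  ⇒  p = 1/(1 + 1.6738) = 0.3740
Re-185: 37.40%, Re-187: 62.60%.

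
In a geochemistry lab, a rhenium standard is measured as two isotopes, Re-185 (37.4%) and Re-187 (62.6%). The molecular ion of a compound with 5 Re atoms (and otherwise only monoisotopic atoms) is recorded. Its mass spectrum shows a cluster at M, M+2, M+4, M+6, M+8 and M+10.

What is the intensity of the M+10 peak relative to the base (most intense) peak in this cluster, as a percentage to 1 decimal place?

Term probabilities: M 0.0073, M+2 0.0612, M+4 0.2050, M+6 0.3431, M+8 0.2872, M+10 0.0961. Base peak = M+6.
P(M+6) = C(5,3) × 0.374^2 × 0.626^3 = 10 × 0.139876 × 0.24531438 = 0.343136 (base)
P(M+10) = C(5,5) × 0.374^0 × 0.626^5 = 1 × 1.0000 × 0.09613282 = 0.096133
Relative intensity = 0.096133 / 0.343136 × 100 = 28.0

28.0%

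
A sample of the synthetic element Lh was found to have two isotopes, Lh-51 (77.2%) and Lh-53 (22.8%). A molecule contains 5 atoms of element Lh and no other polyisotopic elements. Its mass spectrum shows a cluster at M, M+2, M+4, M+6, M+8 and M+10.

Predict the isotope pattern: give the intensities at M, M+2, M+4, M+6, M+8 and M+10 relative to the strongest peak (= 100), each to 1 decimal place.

67.7 : 100.0 : 59.1 : 17.4 : 2.6 : 0.2

The 5 Lh atoms are independent, so intensities follow the terms of (0.772 + 0.228)^5.
P(M) = 0.772^5 = 0.274212
P(M+2) = 5 × 0.772^4 × 0.228^1 = 0.404924
P(M+4) = 10 × 0.772^3 × 0.228^2 = 0.239178
P(M+6) = 10 × 0.772^2 × 0.228^3 = 0.070638
P(M+8) = 5 × 0.772^1 × 0.228^4 = 0.010431
P(M+10) = 0.228^5 = 0.000616
The M+2 peak is largest (0.404924); scaling to 100 gives 67.7 : 100.0 : 59.1 : 17.4 : 2.6 : 0.2.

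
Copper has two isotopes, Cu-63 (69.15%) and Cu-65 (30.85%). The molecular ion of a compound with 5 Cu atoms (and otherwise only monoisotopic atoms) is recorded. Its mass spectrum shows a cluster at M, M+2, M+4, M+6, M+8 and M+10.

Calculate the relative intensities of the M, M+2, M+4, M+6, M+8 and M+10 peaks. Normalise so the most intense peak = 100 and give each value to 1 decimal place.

44.8 : 100.0 : 89.2 : 39.8 : 8.9 : 0.8

Each Cu atom is independently Cu-63 (p = 0.6915) or Cu-65 (q = 0.3085); the cluster is the binomial expansion (p + q)^5.
P(M) = 0.6915^5 = 0.158111
P(M+2) = 5 × 0.6915^4 × 0.3085^1 = 0.352691
P(M+4) = 10 × 0.6915^3 × 0.3085^2 = 0.314693
P(M+6) = 10 × 0.6915^2 × 0.3085^3 = 0.140394
P(M+8) = 5 × 0.6915^1 × 0.3085^4 = 0.031317
P(M+10) = 0.3085^5 = 0.002794
The M+2 peak is largest (0.352691); scaling to 100 gives 44.8 : 100.0 : 89.2 : 39.8 : 8.9 : 0.8.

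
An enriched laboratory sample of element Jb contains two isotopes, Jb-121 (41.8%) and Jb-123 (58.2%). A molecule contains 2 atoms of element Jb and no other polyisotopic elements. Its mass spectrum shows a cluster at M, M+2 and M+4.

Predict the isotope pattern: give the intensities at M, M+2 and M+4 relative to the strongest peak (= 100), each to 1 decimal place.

Each Jb atom is independently Jb-121 (p = 0.418) or Jb-123 (q = 0.582); the cluster is the binomial expansion (p + q)^2.
P(M) = 0.418^2 = 0.174724
P(M+2) = 2 × 0.418^1 × 0.582^1 = 0.486552
P(M+4) = 0.582^2 = 0.338724
The M+2 peak is largest (0.486552); scaling to 100 gives 35.9 : 100.0 : 69.6.

35.9 : 100.0 : 69.6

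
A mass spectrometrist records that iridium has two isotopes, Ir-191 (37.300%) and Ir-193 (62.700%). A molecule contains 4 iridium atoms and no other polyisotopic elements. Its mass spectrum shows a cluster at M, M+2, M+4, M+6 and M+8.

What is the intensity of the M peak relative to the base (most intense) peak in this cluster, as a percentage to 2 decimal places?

5.26%

Binomial terms of (0.37300 + 0.62700)^4: M 0.0194, M+2 0.1302, M+4 0.3282, M+6 0.3678, M+8 0.1546 → M+6 is the base peak.
P(M+6) = C(4,3) × 0.37300^1 × 0.62700^3 = 4 × 0.3730 × 0.24649188 = 0.367766 (base)
P(M) = C(4,0) × 0.37300^4 × 0.62700^0 = 1 × 0.01935688 × 1.0000 = 0.019357
Relative intensity = 0.019357 / 0.367766 × 100 = 5.26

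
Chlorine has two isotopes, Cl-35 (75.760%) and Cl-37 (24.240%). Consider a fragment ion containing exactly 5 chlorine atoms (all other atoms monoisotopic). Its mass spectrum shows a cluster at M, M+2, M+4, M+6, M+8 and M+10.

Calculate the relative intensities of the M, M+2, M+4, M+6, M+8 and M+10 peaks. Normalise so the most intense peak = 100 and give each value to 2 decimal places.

62.51 : 100.00 : 63.99 : 20.47 : 3.28 : 0.21

Expanding (0.75760 + 0.24240)^5:
P(M) = 0.75760^5 = 0.249574
P(M+2) = 5 × 0.75760^4 × 0.24240^1 = 0.399266
P(M+4) = 10 × 0.75760^3 × 0.24240^2 = 0.255497
P(M+6) = 10 × 0.75760^2 × 0.24240^3 = 0.081748
P(M+8) = 5 × 0.75760^1 × 0.24240^4 = 0.013078
P(M+10) = 0.24240^5 = 0.000837
The M+2 peak is largest (0.399266); scaling to 100 gives 62.51 : 100.00 : 63.99 : 20.47 : 3.28 : 0.21.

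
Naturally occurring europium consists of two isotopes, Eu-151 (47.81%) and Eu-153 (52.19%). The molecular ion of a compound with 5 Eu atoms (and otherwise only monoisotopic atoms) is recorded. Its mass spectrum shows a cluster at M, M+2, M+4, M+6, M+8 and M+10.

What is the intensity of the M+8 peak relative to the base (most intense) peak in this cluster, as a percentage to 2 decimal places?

54.58%

Term probabilities: M 0.0250, M+2 0.1363, M+4 0.2977, M+6 0.3249, M+8 0.1774, M+10 0.0387. Base peak = M+6.
P(M+6) = C(5,3) × 0.4781^2 × 0.5219^3 = 10 × 0.22857961 × 0.14215492 = 0.324937 (base)
P(M+8) = C(5,4) × 0.4781^1 × 0.5219^4 = 5 × 0.4781 × 0.07419065 = 0.177353
Relative intensity = 0.177353 / 0.324937 × 100 = 54.58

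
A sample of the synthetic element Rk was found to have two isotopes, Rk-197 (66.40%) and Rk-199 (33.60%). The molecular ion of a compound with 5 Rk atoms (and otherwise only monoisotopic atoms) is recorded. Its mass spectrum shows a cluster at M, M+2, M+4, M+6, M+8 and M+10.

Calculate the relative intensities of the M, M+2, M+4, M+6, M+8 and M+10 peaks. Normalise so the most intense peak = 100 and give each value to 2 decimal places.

Each Rk atom is independently Rk-197 (p = 0.6640) or Rk-199 (q = 0.3360); the cluster is the binomial expansion (p + q)^5.
P(M) = 0.6640^5 = 0.129074
P(M+2) = 5 × 0.6640^4 × 0.3360^1 = 0.326574
P(M+4) = 10 × 0.6640^3 × 0.3360^2 = 0.330509
P(M+6) = 10 × 0.6640^2 × 0.3360^3 = 0.167245
P(M+8) = 5 × 0.6640^1 × 0.3360^4 = 0.042315
P(M+10) = 0.3360^5 = 0.004282
The M+4 peak is largest (0.330509); scaling to 100 gives 39.05 : 98.81 : 100.00 : 50.60 : 12.80 : 1.30.

39.05 : 98.81 : 100.00 : 50.60 : 12.80 : 1.30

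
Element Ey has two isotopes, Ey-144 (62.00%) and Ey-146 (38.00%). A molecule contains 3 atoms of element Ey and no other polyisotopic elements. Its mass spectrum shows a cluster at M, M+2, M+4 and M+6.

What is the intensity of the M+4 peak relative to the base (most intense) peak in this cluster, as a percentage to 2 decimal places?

(0.6200 + 0.3800)^3 gives M 0.2383, M+2 0.4382, M+4 0.2686, M+6 0.0549; the largest is M+2.
P(M+2) = C(3,1) × 0.6200^2 × 0.3800^1 = 3 × 0.3844 × 0.3800 = 0.438216 (base)
P(M+4) = C(3,2) × 0.6200^1 × 0.3800^2 = 3 × 0.6200 × 0.1444 = 0.268584
Relative intensity = 0.268584 / 0.438216 × 100 = 61.29

61.29%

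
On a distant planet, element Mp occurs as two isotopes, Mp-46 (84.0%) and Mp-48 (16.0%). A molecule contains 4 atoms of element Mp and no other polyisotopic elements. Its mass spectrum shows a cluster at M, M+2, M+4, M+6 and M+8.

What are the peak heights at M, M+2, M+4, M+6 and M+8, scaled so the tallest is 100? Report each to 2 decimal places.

100.00 : 76.19 : 21.77 : 2.76 : 0.13

The 4 Mp atoms are independent, so intensities follow the terms of (0.840 + 0.160)^4.
P(M) = 0.840^4 = 0.497871
P(M+2) = 4 × 0.840^3 × 0.160^1 = 0.379331
P(M+4) = 6 × 0.840^2 × 0.160^2 = 0.108380
P(M+6) = 4 × 0.840^1 × 0.160^3 = 0.013763
P(M+8) = 0.160^4 = 0.000655
The M peak is largest (0.497871); scaling to 100 gives 100.00 : 76.19 : 21.77 : 2.76 : 0.13.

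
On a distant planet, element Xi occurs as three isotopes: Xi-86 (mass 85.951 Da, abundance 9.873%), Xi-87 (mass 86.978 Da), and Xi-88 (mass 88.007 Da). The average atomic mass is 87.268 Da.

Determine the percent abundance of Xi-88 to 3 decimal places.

38.037%

Let x and y be the fractions of Xi-87 and Xi-88. Then x + y = 1 − 0.09873 = 0.90127 and 86.978x + 88.007y = 87.268 − 0.09873×85.951 = 78.78205777.
Substituting: 86.978x + 88.007(0.90127 − x) = 78.78205777
(86.978 − 88.007)x = -0.53601112  ⇒  x = 0.52090, y = 0.38037
Xi-87: 52.090%, Xi-88: 38.037%.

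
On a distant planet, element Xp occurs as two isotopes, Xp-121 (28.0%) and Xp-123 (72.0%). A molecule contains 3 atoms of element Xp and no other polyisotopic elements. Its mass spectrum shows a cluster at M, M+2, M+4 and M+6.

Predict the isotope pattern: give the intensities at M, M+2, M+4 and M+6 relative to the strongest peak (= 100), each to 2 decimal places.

5.04 : 38.89 : 100.00 : 85.71

Expanding (0.280 + 0.720)^3:
P(M) = 0.280^3 = 0.021952
P(M+2) = 3 × 0.280^2 × 0.720^1 = 0.169344
P(M+4) = 3 × 0.280^1 × 0.720^2 = 0.435456
P(M+6) = 0.720^3 = 0.373248
The M+4 peak is largest (0.435456); scaling to 100 gives 5.04 : 38.89 : 100.00 : 85.71.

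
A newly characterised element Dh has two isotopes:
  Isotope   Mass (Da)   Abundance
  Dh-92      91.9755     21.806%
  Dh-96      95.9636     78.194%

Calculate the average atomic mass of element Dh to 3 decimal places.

Ar = Σ fᵢ·mᵢ = 0.21806 × 91.9755 + 0.78194 × 95.9636
= 20.05618 + 75.03778 = 95.09396 Da

95.094 Da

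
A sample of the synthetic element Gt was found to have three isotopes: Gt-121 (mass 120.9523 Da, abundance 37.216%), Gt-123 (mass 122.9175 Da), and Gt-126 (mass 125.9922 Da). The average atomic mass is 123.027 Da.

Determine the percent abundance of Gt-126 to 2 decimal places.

Let x and y be the fractions of Gt-123 and Gt-126. Then x + y = 1 − 0.37216 = 0.62784 and 122.9175x + 125.9922y = 123.027 − 0.37216×120.9523 = 78.013392032.
Substituting: 122.9175x + 125.9922(0.62784 − x) = 78.013392032
(122.9175 − 125.9922)x = -1.089550816  ⇒  x = 0.35436, y = 0.27348
Gt-123: 35.44%, Gt-126: 27.35%.

27.35%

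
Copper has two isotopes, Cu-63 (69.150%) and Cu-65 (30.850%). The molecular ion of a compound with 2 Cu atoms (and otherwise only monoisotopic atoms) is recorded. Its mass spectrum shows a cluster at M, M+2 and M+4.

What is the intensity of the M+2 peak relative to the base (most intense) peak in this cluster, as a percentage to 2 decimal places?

(0.69150 + 0.30850)^2 gives M 0.4782, M+2 0.4267, M+4 0.0952; the largest is M.
P(M) = C(2,0) × 0.69150^2 × 0.30850^0 = 1 × 0.47817225 × 1.0000 = 0.478172 (base)
P(M+2) = C(2,1) × 0.69150^1 × 0.30850^1 = 2 × 0.6915 × 0.3085 = 0.426656
Relative intensity = 0.426656 / 0.478172 × 100 = 89.23

89.23%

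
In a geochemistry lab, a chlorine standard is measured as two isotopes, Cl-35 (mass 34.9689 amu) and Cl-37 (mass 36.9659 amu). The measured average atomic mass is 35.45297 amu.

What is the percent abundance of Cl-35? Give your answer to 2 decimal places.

75.76%

With x = fraction of Cl-35 (so Cl-37 is 1 − x):
34.9689·x + 36.9659·(1 − x) = 35.45297
(34.9689 − 36.9659)·x = 35.45297 − 36.9659
x = -1.51293 / -1.9970 = 0.75760 → 75.76% Cl-35, 24.24% Cl-37.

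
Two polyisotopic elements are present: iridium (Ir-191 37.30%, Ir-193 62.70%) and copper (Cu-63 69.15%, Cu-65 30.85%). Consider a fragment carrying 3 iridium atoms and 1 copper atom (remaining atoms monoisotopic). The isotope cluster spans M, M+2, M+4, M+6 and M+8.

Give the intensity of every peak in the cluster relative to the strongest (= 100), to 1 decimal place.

Iridium pattern (n=3): 0.05189512 : 0.26170165 : 0.43991135 : 0.24649188
Copper pattern (n=1): 0.6915 : 0.3085
Convolve the two distributions (both contribute in 2-u steps):
  M: 0.05189512×0.6915 = 0.035885
  M+2: 0.05189512×0.3085 + 0.26170165×0.6915 = 0.196976
  M+4: 0.26170165×0.3085 + 0.43991135×0.6915 = 0.384934
  M+6: 0.43991135×0.3085 + 0.24649188×0.6915 = 0.306162
  M+8: 0.24649188×0.3085 = 0.076043
Scale to base peak (0.384934) = 100: 9.3 : 51.2 : 100.0 : 79.5 : 19.8

9.3 : 51.2 : 100.0 : 79.5 : 19.8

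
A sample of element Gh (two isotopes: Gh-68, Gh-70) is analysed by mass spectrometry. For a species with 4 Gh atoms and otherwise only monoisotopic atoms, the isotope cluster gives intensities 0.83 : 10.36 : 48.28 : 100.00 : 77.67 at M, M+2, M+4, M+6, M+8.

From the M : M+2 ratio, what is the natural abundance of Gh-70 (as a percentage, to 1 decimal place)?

75.7%

Write p for the Gh-68 fraction. I(M+2)/I(M) = [C(4,1)·p^3·(1−p)] / p^4 = 4·(1−p)/p = 10.36/0.83 = 12.4819
(1−p)/p = 12.4819/4 = 3.1205  ⇒  p = 1/(1 + 3.1205) = 0.2427
Gh-68: 24.3%, Gh-70: 75.7%.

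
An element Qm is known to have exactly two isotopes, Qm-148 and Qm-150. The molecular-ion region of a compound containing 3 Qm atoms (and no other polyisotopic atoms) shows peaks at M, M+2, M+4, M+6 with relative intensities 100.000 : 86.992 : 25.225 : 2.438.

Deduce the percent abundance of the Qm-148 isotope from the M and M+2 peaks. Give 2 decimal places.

If p is the fraction of Qm that is Qm-148, then I(M+2)/I(M) = [C(3,1)·p^2·(1−p)] / p^3 = 3·(1−p)/p = 86.992/100.000 = 0.8699
(1−p)/p = 0.8699/3 = 0.2900  ⇒  p = 1/(1 + 0.2900) = 0.7752
Qm-148: 77.52%, Qm-150: 22.48%.

77.52%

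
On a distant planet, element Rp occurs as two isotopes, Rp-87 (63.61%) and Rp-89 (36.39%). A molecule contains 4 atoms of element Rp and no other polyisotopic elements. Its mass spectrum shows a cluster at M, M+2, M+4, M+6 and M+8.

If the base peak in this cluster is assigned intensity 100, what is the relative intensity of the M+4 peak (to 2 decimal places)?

(0.6361 + 0.3639)^4 gives M 0.1637, M+2 0.3746, M+4 0.3215, M+6 0.1226, M+8 0.0175; the largest is M+2.
P(M+2) = C(4,1) × 0.6361^3 × 0.3639^1 = 4 × 0.25738082 × 0.3639 = 0.374644 (base)
P(M+4) = C(4,2) × 0.6361^2 × 0.3639^2 = 6 × 0.40462321 × 0.13242321 = 0.321489
Relative intensity = 0.321489 / 0.374644 × 100 = 85.81

85.81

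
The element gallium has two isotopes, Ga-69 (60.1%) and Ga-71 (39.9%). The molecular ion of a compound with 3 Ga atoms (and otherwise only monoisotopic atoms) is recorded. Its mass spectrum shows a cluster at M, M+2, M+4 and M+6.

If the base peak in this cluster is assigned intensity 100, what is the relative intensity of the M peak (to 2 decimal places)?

Term probabilities: M 0.2171, M+2 0.4324, M+4 0.2870, M+6 0.0635. Base peak = M+2.
P(M+2) = C(3,1) × 0.601^2 × 0.399^1 = 3 × 0.361201 × 0.3990 = 0.432358 (base)
P(M) = C(3,0) × 0.601^3 × 0.399^0 = 1 × 0.2170818 × 1.0000 = 0.217082
Relative intensity = 0.217082 / 0.432358 × 100 = 50.21

50.21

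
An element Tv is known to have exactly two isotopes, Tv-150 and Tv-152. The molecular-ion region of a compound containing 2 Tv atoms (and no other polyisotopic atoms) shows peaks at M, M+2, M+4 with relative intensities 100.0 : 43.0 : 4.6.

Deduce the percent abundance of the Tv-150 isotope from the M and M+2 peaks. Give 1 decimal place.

82.3%

Write p for the Tv-150 fraction. I(M+2)/I(M) = [C(2,1)·p^1·(1−p)] / p^2 = 2·(1−p)/p = 43.0/100.0 = 0.4300
(1−p)/p = 0.4300/2 = 0.2150  ⇒  p = 1/(1 + 0.2150) = 0.8230
Tv-150: 82.3%, Tv-152: 17.7%.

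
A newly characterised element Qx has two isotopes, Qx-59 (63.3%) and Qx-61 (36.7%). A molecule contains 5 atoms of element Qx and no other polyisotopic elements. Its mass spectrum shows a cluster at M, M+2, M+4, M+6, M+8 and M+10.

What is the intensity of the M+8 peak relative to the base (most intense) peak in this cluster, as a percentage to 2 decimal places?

Term probabilities: M 0.1016, M+2 0.2946, M+4 0.3416, M+6 0.1981, M+8 0.0574, M+10 0.0067. Base peak = M+4.
P(M+4) = C(5,2) × 0.633^3 × 0.367^2 = 10 × 0.25363614 × 0.134689 = 0.341620 (base)
P(M+8) = C(5,4) × 0.633^1 × 0.367^4 = 5 × 0.6330 × 0.01814113 = 0.057417
Relative intensity = 0.057417 / 0.341620 × 100 = 16.81

16.81%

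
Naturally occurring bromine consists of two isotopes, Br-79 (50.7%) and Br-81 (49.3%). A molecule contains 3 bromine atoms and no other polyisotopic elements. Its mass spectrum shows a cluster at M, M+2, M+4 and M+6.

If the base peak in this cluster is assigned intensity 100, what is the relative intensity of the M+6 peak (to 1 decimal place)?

31.5

Term probabilities: M 0.1303, M+2 0.3802, M+4 0.3697, M+6 0.1198. Base peak = M+2.
P(M+2) = C(3,1) × 0.507^2 × 0.493^1 = 3 × 0.257049 × 0.4930 = 0.380175 (base)
P(M+6) = C(3,3) × 0.507^0 × 0.493^3 = 1 × 1.0000 × 0.11982316 = 0.119823
Relative intensity = 0.119823 / 0.380175 × 100 = 31.5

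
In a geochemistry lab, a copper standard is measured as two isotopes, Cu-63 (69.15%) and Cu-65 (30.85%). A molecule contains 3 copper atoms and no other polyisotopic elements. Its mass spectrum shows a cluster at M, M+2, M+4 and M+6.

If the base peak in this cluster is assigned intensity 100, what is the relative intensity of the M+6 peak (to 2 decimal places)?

Binomial terms of (0.6915 + 0.3085)^3: M 0.3307, M+2 0.4425, M+4 0.1974, M+6 0.0294 → M+2 is the base peak.
P(M+2) = C(3,1) × 0.6915^2 × 0.3085^1 = 3 × 0.47817225 × 0.3085 = 0.442548 (base)
P(M+6) = C(3,3) × 0.6915^0 × 0.3085^3 = 1 × 1.0000 × 0.02936064 = 0.029361
Relative intensity = 0.029361 / 0.442548 × 100 = 6.63

6.63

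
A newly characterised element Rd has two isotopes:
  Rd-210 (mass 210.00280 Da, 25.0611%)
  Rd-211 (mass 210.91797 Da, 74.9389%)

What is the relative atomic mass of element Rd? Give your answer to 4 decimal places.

Average mass = Σ (abundance × isotope mass) = 0.250611 × 210.00280 + 0.749389 × 210.91797
= 52.629012 + 158.059607 = 210.688619 Da

210.6886 Da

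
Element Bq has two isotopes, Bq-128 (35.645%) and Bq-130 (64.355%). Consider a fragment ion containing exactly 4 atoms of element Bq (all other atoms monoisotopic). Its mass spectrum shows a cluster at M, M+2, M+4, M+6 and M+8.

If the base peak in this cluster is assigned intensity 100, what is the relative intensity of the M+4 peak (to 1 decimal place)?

Term probabilities: M 0.0161, M+2 0.1166, M+4 0.3157, M+6 0.3800, M+8 0.1715. Base peak = M+6.
P(M+6) = C(4,3) × 0.35645^1 × 0.64355^3 = 4 × 0.35645 × 0.26653048 = 0.380019 (base)
P(M+4) = C(4,2) × 0.35645^2 × 0.64355^2 = 6 × 0.1270566 × 0.4141566 = 0.315728
Relative intensity = 0.315728 / 0.380019 × 100 = 83.1

83.1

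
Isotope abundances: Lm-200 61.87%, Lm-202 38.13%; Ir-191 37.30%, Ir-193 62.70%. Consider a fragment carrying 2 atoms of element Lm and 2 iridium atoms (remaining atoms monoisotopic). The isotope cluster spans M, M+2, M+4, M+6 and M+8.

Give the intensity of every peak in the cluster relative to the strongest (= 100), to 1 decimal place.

13.6 : 62.5 : 100.0 : 64.8 : 14.6

Element Lm pattern (n=2): 0.38278969 : 0.47182062 : 0.14538969
Iridium pattern (n=2): 0.139129 : 0.467742 : 0.393129
Convolve the two distributions (both contribute in 2-u steps):
  M: 0.38278969×0.139129 = 0.053257
  M+2: 0.38278969×0.467742 + 0.47182062×0.139129 = 0.244691
  M+4: 0.38278969×0.393129 + 0.47182062×0.467742 + 0.14538969×0.139129 = 0.391404
  M+6: 0.47182062×0.393129 + 0.14538969×0.467742 = 0.253491
  M+8: 0.14538969×0.393129 = 0.057157
Scale to base peak (0.391404) = 100: 13.6 : 62.5 : 100.0 : 64.8 : 14.6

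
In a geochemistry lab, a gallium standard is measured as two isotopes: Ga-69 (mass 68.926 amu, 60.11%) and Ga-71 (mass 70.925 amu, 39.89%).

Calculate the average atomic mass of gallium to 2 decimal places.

Ar = Σ fᵢ·mᵢ = 0.6011 × 68.926 + 0.3989 × 70.925
= 41.4314 + 28.2920 = 69.7234 amu

69.72 amu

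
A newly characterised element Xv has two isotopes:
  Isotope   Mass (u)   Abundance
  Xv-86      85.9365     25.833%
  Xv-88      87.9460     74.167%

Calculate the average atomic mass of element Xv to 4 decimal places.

87.4269 u

Average mass = Σ (abundance × isotope mass) = 0.25833 × 85.9365 + 0.74167 × 87.9460
= 22.19998 + 65.22691 = 87.42689 u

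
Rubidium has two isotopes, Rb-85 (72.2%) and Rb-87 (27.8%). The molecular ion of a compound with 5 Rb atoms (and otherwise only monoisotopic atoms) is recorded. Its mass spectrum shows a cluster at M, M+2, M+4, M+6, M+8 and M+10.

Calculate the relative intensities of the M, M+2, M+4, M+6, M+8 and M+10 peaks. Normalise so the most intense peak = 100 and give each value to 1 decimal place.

51.9 : 100.0 : 77.0 : 29.7 : 5.7 : 0.4

Each Rb atom is independently Rb-85 (p = 0.722) or Rb-87 (q = 0.278); the cluster is the binomial expansion (p + q)^5.
P(M) = 0.722^5 = 0.196194
P(M+2) = 5 × 0.722^4 × 0.278^1 = 0.377714
P(M+4) = 10 × 0.722^3 × 0.278^2 = 0.290872
P(M+6) = 10 × 0.722^2 × 0.278^3 = 0.111998
P(M+8) = 5 × 0.722^1 × 0.278^4 = 0.021562
P(M+10) = 0.278^5 = 0.001660
The M+2 peak is largest (0.377714); scaling to 100 gives 51.9 : 100.0 : 77.0 : 29.7 : 5.7 : 0.4.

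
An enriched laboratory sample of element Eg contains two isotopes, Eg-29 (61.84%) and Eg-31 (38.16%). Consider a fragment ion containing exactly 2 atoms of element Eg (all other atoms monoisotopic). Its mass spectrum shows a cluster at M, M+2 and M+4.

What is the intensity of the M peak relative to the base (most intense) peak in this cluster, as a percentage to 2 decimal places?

Term probabilities: M 0.3824, M+2 0.4720, M+4 0.1456. Base peak = M+2.
P(M+2) = C(2,1) × 0.6184^1 × 0.3816^1 = 2 × 0.6184 × 0.3816 = 0.471963 (base)
P(M) = C(2,0) × 0.6184^2 × 0.3816^0 = 1 × 0.38241856 × 1.0000 = 0.382419
Relative intensity = 0.382419 / 0.471963 × 100 = 81.03

81.03%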